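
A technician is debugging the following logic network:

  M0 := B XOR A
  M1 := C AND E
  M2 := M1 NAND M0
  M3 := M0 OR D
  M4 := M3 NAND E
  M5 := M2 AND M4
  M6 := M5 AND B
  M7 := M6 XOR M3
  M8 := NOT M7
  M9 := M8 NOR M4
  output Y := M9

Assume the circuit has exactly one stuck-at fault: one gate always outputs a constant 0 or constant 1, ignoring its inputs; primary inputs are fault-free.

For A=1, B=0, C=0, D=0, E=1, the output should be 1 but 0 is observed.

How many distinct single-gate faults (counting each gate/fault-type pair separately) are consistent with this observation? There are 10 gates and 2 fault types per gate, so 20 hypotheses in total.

7

Fault-free: M0=1, M1=0, M2=1, M3=1, M4=0, M5=0, M6=0, M7=1, M8=0, M9=1 → 1. Observed 0.
  M0: stuck-at-0 ✓; others ✗
  M1: none of the 2 fault types match ✗
  M2: none of the 2 fault types match ✗
  M3: stuck-at-0 ✓; others ✗
  M4: stuck-at-1 ✓; others ✗
  M5: none of the 2 fault types match ✗
  M6: stuck-at-1 ✓; others ✗
  M7: stuck-at-0 ✓; others ✗
  M8: stuck-at-1 ✓; others ✗
  M9: stuck-at-0 ✓; others ✗
Consistent faults: {M0 stuck-at-0, M3 stuck-at-0, M4 stuck-at-1, M6 stuck-at-1, M7 stuck-at-0, M8 stuck-at-1, M9 stuck-at-0} — 7 in all.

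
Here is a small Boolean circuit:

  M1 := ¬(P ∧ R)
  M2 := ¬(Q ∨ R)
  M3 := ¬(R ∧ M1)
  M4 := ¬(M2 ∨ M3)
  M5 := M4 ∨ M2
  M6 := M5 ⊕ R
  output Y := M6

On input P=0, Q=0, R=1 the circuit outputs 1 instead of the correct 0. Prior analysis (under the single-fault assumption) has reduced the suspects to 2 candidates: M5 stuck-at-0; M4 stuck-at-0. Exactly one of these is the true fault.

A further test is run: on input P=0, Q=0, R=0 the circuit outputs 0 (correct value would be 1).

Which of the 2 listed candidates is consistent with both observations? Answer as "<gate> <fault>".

Evaluate each candidate on input P=0, Q=0, R=0:
  M5 stuck-at-0: M1=1, M2=1, M3=1, M4=0, M5=0 [stuck-at-0], M6=0 → 0 — matches
  M4 stuck-at-0: M1=1, M2=1, M3=1, M4=0 [stuck-at-0], M5=1, M6=1 → 1 — eliminated
Only M5 stuck-at-0 reproduces the observed 0.

M5 stuck-at-0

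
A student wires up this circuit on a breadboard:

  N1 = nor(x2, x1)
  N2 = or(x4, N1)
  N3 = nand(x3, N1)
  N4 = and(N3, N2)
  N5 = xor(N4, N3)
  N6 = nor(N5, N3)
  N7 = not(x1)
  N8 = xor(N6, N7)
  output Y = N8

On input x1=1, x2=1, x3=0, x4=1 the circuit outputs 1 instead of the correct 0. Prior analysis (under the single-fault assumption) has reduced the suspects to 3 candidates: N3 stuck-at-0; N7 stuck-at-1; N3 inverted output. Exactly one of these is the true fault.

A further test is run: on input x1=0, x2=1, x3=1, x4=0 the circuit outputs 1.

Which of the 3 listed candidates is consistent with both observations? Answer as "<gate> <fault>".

Evaluate each candidate on input x1=0, x2=1, x3=1, x4=0:
  N3 stuck-at-0: N1=0, N2=0, N3=0 [stuck-at-0], N4=0, N5=0, N6=1, N7=1, N8=0 → 0 — eliminated
  N7 stuck-at-1: N1=0, N2=0, N3=1, N4=0, N5=1, N6=0, N7=1 [stuck-at-1], N8=1 → 1 — matches
  N3 inverted output: N1=0, N2=0, N3=0 [inverted output], N4=0, N5=0, N6=1, N7=1, N8=0 → 0 — eliminated
Only N7 stuck-at-1 reproduces the observed 1.

N7 stuck-at-1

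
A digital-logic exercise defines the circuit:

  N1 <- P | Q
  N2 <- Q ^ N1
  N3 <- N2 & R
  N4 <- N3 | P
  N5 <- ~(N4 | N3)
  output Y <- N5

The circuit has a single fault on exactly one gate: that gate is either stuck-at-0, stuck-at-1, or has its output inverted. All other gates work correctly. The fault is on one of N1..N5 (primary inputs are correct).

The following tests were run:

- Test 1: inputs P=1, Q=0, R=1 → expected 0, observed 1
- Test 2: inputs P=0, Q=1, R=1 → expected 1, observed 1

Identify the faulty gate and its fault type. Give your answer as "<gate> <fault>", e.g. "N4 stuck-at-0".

N5 stuck-at-1

Fault-free values for test 1 (P=1, Q=0, R=1): N1=1, N2=1, N3=1, N4=1, N5=0, giving Y=0. Observed 1.
Test 1: faults giving observed 1 are {N5 stuck-at-1, N5 inverted output}.
Test 2 (P=0, Q=1, R=1): fault-free N1=1, N2=0, N3=0, N4=0, N5=1 → 1; observed 1. Eliminates N5 inverted output.
Only N5 stuck-at-1 is consistent with every test.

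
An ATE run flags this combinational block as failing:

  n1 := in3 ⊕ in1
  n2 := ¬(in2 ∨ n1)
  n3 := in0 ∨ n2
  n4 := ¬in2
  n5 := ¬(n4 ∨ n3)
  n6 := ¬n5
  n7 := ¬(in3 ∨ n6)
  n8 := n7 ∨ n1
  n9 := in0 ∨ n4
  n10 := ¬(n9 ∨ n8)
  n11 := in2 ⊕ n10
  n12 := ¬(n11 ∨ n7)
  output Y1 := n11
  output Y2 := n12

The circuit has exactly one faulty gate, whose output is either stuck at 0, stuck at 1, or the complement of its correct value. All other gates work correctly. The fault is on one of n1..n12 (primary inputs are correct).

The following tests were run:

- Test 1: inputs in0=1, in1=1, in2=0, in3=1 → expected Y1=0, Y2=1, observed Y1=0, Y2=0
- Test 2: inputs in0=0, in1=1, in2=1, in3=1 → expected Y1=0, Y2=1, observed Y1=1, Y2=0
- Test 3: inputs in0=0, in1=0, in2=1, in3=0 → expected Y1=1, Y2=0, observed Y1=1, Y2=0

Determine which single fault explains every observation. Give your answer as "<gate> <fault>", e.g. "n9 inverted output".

Fault-free values for test 1 (in0=1, in1=1, in2=0, in3=1): n1=0, n2=1, n3=1, n4=1, n5=0, n6=1, n7=0, n8=0, n9=1, n10=0, n11=0, n12=1, giving Y1=0, Y2=1. Observed Y1=0, Y2=0.
Test 1: faults giving observed Y1=0, Y2=0 are {n7 stuck-at-1, n7 inverted output, n12 stuck-at-0, n12 inverted output}.
Test 2 (in0=0, in1=1, in2=1, in3=1): fault-free n1=0, n2=0, n3=0, n4=0, n5=1, n6=0, n7=0, n8=0, n9=0, n10=1, n11=0, n12=1 → Y1=0, Y2=1; observed Y1=1, Y2=0. Eliminates n12 stuck-at-0, n12 inverted output.
Test 3 (in0=0, in1=0, in2=1, in3=0): fault-free n1=0, n2=0, n3=0, n4=0, n5=1, n6=0, n7=1, n8=1, n9=0, n10=0, n11=1, n12=0 → Y1=1, Y2=0; observed Y1=1, Y2=0. Eliminates n7 inverted output.
Only n7 stuck-at-1 is consistent with every test.

n7 stuck-at-1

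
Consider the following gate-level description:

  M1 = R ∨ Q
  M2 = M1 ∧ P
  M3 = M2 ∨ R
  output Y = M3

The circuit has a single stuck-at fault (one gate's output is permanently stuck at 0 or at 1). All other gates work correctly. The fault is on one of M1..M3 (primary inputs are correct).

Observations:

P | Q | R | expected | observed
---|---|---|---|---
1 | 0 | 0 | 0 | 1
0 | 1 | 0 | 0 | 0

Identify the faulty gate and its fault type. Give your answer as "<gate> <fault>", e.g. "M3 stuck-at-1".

M1 stuck-at-1

Fault-free values for test 1 (P=1, Q=0, R=0): M1=0, M2=0, M3=0, giving Y=0. Observed 1.
Test 1: faults giving observed 1 are {M1 stuck-at-1, M2 stuck-at-1, M3 stuck-at-1}.
Test 2 (P=0, Q=1, R=0): fault-free M1=1, M2=0, M3=0 → 0; observed 0. Eliminates M2 stuck-at-1, M3 stuck-at-1.
Only M1 stuck-at-1 is consistent with every test.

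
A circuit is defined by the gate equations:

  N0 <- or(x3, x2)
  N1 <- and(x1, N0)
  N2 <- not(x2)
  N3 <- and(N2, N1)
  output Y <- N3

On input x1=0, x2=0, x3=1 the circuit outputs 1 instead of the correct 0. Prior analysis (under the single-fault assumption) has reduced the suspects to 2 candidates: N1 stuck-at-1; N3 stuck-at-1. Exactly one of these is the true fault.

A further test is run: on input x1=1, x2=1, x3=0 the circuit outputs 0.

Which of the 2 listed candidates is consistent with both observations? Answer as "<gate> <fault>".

N1 stuck-at-1

Evaluate each candidate on input x1=1, x2=1, x3=0:
  N1 stuck-at-1: N0=1, N1=1 [stuck-at-1], N2=0, N3=0 → 0 — matches
  N3 stuck-at-1: N0=1, N1=1, N2=0, N3=1 [stuck-at-1] → 1 — eliminated
Only N1 stuck-at-1 reproduces the observed 0.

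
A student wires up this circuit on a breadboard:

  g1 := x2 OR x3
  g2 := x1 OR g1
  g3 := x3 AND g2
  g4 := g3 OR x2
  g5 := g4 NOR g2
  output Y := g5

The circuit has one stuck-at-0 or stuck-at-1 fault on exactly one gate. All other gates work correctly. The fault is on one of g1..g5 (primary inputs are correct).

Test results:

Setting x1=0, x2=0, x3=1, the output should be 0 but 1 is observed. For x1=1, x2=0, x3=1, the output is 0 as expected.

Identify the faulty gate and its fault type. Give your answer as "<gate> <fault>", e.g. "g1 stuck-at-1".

g1 stuck-at-0

Fault-free values for test 1 (x1=0, x2=0, x3=1): g1=1, g2=1, g3=1, g4=1, g5=0, giving Y=0. Observed 1.
Test 1: faults giving observed 1 are {g1 stuck-at-0, g2 stuck-at-0, g5 stuck-at-1}.
Test 2 (x1=1, x2=0, x3=1): fault-free g1=1, g2=1, g3=1, g4=1, g5=0 → 0; observed 0. Eliminates g2 stuck-at-0, g5 stuck-at-1.
Only g1 stuck-at-0 is consistent with every test.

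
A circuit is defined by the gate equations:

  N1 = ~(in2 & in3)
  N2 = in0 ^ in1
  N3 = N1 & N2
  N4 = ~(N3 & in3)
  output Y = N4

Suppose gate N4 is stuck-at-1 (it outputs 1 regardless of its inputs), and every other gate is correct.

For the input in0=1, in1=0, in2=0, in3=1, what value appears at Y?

1

Propagate with N4 forced: N1=1, N2=1, N3=1, N4=1 [stuck-at-1].
So Y = 1. (Without the fault it would be 0.)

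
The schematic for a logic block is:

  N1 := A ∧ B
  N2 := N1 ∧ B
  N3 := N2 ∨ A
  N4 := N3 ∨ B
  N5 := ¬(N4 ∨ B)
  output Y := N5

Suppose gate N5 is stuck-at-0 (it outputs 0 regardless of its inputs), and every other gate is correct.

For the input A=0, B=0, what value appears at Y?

Propagate with N5 forced: N1=0, N2=0, N3=0, N4=0, N5=0 [stuck-at-0].
So Y = 0. (Without the fault it would be 1.)

0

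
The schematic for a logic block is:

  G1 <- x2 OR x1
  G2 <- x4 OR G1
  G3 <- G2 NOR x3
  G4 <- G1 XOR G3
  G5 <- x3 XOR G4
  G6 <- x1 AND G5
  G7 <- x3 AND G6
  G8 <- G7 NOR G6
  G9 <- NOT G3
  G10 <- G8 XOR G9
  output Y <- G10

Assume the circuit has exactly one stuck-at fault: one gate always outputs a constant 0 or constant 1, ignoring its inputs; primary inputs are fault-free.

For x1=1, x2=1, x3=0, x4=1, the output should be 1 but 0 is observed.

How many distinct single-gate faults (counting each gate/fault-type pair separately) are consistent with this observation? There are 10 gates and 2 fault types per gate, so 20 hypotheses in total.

Fault-free: G1=1, G2=1, G3=0, G4=1, G5=1, G6=1, G7=0, G8=0, G9=1, G10=1 → 1. Observed 0.
  G1: stuck-at-0 ✓; others ✗
  G2: none of the 2 fault types match ✗
  G3: none of the 2 fault types match ✗
  G4: stuck-at-0 ✓; others ✗
  G5: stuck-at-0 ✓; others ✗
  G6: stuck-at-0 ✓; others ✗
  G7: none of the 2 fault types match ✗
  G8: stuck-at-1 ✓; others ✗
  G9: stuck-at-0 ✓; others ✗
  G10: stuck-at-0 ✓; others ✗
Consistent faults: {G1 stuck-at-0, G4 stuck-at-0, G5 stuck-at-0, G6 stuck-at-0, G8 stuck-at-1, G9 stuck-at-0, G10 stuck-at-0} — 7 in all.

7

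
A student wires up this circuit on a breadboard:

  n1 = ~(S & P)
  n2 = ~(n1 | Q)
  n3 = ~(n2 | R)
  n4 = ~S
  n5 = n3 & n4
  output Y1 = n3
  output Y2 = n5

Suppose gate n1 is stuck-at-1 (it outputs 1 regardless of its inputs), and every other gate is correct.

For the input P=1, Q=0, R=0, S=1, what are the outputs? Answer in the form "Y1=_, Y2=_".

Propagate with n1 forced: n1=1 [stuck-at-1], n2=0, n3=1, n4=0, n5=0.
So the outputs are Y1=1, Y2=0. (Without the fault they would be Y1=0, Y2=0.)

Y1=1, Y2=0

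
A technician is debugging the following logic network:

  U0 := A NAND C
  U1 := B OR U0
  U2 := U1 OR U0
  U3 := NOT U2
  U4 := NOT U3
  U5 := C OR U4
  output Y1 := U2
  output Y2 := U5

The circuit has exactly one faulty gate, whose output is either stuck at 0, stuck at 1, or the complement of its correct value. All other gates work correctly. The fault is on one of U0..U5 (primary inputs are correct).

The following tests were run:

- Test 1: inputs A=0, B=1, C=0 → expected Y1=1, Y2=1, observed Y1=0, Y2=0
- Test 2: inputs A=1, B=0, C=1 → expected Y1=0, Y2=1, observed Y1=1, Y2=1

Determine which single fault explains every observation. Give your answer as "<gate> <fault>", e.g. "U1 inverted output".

Fault-free values for test 1 (A=0, B=1, C=0): U0=1, U1=1, U2=1, U3=0, U4=1, U5=1, giving Y1=1, Y2=1. Observed Y1=0, Y2=0.
Test 1: faults giving observed Y1=0, Y2=0 are {U2 stuck-at-0, U2 inverted output}.
Test 2 (A=1, B=0, C=1): fault-free U0=0, U1=0, U2=0, U3=1, U4=0, U5=1 → Y1=0, Y2=1; observed Y1=1, Y2=1. Eliminates U2 stuck-at-0.
Only U2 inverted output is consistent with every test.

U2 inverted output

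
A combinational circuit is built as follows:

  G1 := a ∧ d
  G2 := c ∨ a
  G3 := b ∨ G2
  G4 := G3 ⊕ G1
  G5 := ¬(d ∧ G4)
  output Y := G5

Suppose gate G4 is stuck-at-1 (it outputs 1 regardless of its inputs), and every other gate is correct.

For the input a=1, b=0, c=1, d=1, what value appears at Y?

0

Propagate with G4 forced: G1=1, G2=1, G3=1, G4=1 [stuck-at-1], G5=0.
So Y = 0. (Without the fault it would be 1.)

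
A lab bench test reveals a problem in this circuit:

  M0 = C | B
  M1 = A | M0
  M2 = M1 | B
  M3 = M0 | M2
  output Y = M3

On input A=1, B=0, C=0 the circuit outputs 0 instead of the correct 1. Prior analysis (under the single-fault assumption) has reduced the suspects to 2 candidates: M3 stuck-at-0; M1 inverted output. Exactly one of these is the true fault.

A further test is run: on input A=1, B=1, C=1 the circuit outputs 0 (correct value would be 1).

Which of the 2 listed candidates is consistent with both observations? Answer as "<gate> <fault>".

Evaluate each candidate on input A=1, B=1, C=1:
  M3 stuck-at-0: M0=1, M1=1, M2=1, M3=0 [stuck-at-0] → 0 — matches
  M1 inverted output: M0=1, M1=0 [inverted output], M2=1, M3=1 → 1 — eliminated
Only M3 stuck-at-0 reproduces the observed 0.

M3 stuck-at-0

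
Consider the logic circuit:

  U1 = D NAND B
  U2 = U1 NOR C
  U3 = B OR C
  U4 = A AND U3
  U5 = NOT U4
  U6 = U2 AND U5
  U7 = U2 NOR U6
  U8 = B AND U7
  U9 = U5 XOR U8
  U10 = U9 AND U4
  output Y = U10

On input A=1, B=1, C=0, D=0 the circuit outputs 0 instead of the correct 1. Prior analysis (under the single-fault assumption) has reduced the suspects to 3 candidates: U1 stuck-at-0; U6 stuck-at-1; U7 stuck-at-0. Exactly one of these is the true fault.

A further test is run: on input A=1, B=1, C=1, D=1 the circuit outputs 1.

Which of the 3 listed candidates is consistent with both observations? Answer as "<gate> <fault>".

Evaluate each candidate on input A=1, B=1, C=1, D=1:
  U1 stuck-at-0: U1=0 [stuck-at-0], U2=0, U3=1, U4=1, U5=0, U6=0, U7=1, U8=1, U9=1, U10=1 → 1 — matches
  U6 stuck-at-1: U1=0, U2=0, U3=1, U4=1, U5=0, U6=1 [stuck-at-1], U7=0, U8=0, U9=0, U10=0 → 0 — eliminated
  U7 stuck-at-0: U1=0, U2=0, U3=1, U4=1, U5=0, U6=0, U7=0 [stuck-at-0], U8=0, U9=0, U10=0 → 0 — eliminated
Only U1 stuck-at-0 reproduces the observed 1.

U1 stuck-at-0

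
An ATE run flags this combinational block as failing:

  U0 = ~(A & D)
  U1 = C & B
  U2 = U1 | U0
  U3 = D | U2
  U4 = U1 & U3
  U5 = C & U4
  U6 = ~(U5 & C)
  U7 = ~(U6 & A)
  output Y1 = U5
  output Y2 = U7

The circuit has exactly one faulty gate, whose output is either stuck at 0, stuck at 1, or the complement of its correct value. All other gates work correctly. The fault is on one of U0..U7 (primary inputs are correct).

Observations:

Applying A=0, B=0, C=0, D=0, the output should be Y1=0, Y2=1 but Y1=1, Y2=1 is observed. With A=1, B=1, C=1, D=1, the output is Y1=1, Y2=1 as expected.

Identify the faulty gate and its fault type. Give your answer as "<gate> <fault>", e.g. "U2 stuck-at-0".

U5 stuck-at-1

Fault-free values for test 1 (A=0, B=0, C=0, D=0): U0=1, U1=0, U2=1, U3=1, U4=0, U5=0, U6=1, U7=1, giving Y1=0, Y2=1. Observed Y1=1, Y2=1.
Test 1: faults giving observed Y1=1, Y2=1 are {U5 stuck-at-1, U5 inverted output}.
Test 2 (A=1, B=1, C=1, D=1): fault-free U0=0, U1=1, U2=1, U3=1, U4=1, U5=1, U6=0, U7=1 → Y1=1, Y2=1; observed Y1=1, Y2=1. Eliminates U5 inverted output.
Only U5 stuck-at-1 is consistent with every test.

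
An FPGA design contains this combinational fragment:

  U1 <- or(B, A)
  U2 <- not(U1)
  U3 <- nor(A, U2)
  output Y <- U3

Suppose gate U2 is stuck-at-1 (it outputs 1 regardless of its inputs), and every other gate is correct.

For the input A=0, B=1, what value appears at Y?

Propagate with U2 forced: U1=1, U2=1 [stuck-at-1], U3=0.
So Y = 0. (Without the fault it would be 1.)

0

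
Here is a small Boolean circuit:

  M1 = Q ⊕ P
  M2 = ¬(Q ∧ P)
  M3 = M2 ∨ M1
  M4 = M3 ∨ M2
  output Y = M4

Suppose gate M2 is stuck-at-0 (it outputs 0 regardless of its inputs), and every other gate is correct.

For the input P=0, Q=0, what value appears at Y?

0

Propagate with M2 forced: M1=0, M2=0 [stuck-at-0], M3=0, M4=0.
So Y = 0. (Without the fault it would be 1.)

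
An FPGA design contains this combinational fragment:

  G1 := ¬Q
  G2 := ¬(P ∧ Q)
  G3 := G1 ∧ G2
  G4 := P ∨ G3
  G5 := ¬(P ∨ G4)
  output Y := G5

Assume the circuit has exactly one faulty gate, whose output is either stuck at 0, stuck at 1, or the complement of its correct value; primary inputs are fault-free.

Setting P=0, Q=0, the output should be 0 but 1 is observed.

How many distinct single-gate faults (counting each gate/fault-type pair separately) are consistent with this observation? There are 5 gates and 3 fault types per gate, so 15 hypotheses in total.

Fault-free: G1=1, G2=1, G3=1, G4=1, G5=0 → 0. Observed 1.
  G1: stuck-at-0, inverted output ✓; others ✗
  G2: stuck-at-0, inverted output ✓; others ✗
  G3: stuck-at-0, inverted output ✓; others ✗
  G4: stuck-at-0, inverted output ✓; others ✗
  G5: stuck-at-1, inverted output ✓; others ✗
Consistent faults: {G1 stuck-at-0, G1 inverted output, G2 stuck-at-0, G2 inverted output, G3 stuck-at-0, G3 inverted output, G4 stuck-at-0, G4 inverted output, G5 stuck-at-1, G5 inverted output} — 10 in all.

10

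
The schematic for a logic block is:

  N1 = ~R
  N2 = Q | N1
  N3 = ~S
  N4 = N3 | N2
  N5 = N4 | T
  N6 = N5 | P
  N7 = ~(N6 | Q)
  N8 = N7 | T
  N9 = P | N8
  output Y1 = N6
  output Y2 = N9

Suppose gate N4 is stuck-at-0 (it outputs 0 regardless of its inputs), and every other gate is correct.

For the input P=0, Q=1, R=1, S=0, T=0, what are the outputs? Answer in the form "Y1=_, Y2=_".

Y1=0, Y2=0

Propagate with N4 forced: N1=0, N2=1, N3=1, N4=0 [stuck-at-0], N5=0, N6=0, N7=0, N8=0, N9=0.
So the outputs are Y1=0, Y2=0. (Without the fault they would be Y1=1, Y2=0.)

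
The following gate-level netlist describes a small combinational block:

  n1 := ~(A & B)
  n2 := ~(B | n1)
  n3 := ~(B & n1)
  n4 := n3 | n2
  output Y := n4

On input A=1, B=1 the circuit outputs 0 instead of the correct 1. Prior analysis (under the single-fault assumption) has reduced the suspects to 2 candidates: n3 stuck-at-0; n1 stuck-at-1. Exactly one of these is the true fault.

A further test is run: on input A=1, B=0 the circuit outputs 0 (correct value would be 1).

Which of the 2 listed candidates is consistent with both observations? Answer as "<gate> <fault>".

Evaluate each candidate on input A=1, B=0:
  n3 stuck-at-0: n1=1, n2=0, n3=0 [stuck-at-0], n4=0 → 0 — matches
  n1 stuck-at-1: n1=1 [stuck-at-1], n2=0, n3=1, n4=1 → 1 — eliminated
Only n3 stuck-at-0 reproduces the observed 0.

n3 stuck-at-0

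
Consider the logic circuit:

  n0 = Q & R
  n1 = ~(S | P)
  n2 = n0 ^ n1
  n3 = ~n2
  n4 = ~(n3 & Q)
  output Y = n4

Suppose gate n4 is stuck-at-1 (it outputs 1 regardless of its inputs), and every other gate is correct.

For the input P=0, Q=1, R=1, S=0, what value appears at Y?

1

Propagate with n4 forced: n0=1, n1=1, n2=0, n3=1, n4=1 [stuck-at-1].
So Y = 1. (Without the fault it would be 0.)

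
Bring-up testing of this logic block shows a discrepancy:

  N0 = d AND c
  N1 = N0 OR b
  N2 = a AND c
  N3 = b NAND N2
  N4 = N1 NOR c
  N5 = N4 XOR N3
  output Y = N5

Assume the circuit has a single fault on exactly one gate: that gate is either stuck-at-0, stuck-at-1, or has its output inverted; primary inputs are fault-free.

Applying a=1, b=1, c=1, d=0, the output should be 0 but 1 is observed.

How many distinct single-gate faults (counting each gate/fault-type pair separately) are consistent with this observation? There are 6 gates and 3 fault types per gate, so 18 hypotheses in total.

Fault-free: N0=0, N1=1, N2=1, N3=0, N4=0, N5=0 → 0. Observed 1.
  N0: none of the 3 fault types match ✗
  N1: none of the 3 fault types match ✗
  N2: stuck-at-0, inverted output ✓; others ✗
  N3: stuck-at-1, inverted output ✓; others ✗
  N4: stuck-at-1, inverted output ✓; others ✗
  N5: stuck-at-1, inverted output ✓; others ✗
Consistent faults: {N2 stuck-at-0, N2 inverted output, N3 stuck-at-1, N3 inverted output, N4 stuck-at-1, N4 inverted output, N5 stuck-at-1, N5 inverted output} — 8 in all.

8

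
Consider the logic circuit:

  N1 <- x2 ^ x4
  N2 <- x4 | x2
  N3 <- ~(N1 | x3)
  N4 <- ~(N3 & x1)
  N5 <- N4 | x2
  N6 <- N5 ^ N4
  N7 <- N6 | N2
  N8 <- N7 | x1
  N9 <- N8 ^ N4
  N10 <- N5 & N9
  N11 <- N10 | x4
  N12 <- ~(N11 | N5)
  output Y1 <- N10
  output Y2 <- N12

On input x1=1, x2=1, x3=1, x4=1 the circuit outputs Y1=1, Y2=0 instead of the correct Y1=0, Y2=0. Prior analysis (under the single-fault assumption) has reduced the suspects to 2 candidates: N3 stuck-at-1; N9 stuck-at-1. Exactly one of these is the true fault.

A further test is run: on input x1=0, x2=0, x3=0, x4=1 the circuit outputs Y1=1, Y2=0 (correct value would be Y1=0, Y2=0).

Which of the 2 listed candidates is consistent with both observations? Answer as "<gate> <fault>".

N9 stuck-at-1

Evaluate each candidate on input x1=0, x2=0, x3=0, x4=1:
  N3 stuck-at-1: N1=1, N2=1, N3=1 [stuck-at-1], N4=1, N5=1, N6=0, N7=1, N8=1, N9=0, N10=0, N11=1, N12=0 → Y1=0, Y2=0 — eliminated
  N9 stuck-at-1: N1=1, N2=1, N3=0, N4=1, N5=1, N6=0, N7=1, N8=1, N9=1 [stuck-at-1], N10=1, N11=1, N12=0 → Y1=1, Y2=0 — matches
Only N9 stuck-at-1 reproduces the observed Y1=1, Y2=0.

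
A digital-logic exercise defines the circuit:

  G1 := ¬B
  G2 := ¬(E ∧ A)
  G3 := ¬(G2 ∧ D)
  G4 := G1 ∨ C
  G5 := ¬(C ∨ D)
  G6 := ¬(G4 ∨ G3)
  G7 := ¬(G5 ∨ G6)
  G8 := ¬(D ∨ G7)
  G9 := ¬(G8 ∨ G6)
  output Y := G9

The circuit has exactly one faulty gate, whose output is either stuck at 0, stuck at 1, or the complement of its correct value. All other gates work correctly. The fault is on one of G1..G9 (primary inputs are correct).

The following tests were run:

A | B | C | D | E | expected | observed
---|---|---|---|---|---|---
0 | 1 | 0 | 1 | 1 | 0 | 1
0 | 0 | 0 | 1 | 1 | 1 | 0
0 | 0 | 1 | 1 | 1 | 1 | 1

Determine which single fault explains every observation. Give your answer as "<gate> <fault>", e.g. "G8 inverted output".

G1 inverted output

Fault-free values for test 1 (A=0, B=1, C=0, D=1, E=1): G1=0, G2=1, G3=0, G4=0, G5=0, G6=1, G7=0, G8=0, G9=0, giving Y=0. Observed 1.
Test 1: faults giving observed 1 are {G1 stuck-at-1, G1 inverted output, G2 stuck-at-0, G2 inverted output, G3 stuck-at-1, G3 inverted output, G4 stuck-at-1, G4 inverted output, G6 stuck-at-0, G6 inverted output, G9 stuck-at-1, G9 inverted output}.
Test 2 (A=0, B=0, C=0, D=1, E=1): fault-free G1=1, G2=1, G3=0, G4=1, G5=0, G6=0, G7=1, G8=0, G9=1 → 1; observed 0. Eliminates G1 stuck-at-1, G2 stuck-at-0, G2 inverted output, G3 stuck-at-1, G3 inverted output, G4 stuck-at-1, G6 stuck-at-0, G9 stuck-at-1.
Test 3 (A=0, B=0, C=1, D=1, E=1): fault-free G1=1, G2=1, G3=0, G4=1, G5=0, G6=0, G7=1, G8=0, G9=1 → 1; observed 1. Eliminates G4 inverted output, G6 inverted output, G9 inverted output.
Only G1 inverted output is consistent with every test.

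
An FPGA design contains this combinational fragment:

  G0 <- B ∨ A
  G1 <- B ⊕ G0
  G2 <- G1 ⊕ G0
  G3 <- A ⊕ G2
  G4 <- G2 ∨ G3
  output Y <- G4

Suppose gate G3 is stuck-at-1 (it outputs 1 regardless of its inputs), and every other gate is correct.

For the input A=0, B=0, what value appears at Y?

Propagate with G3 forced: G0=0, G1=0, G2=0, G3=1 [stuck-at-1], G4=1.
So Y = 1. (Without the fault it would be 0.)

1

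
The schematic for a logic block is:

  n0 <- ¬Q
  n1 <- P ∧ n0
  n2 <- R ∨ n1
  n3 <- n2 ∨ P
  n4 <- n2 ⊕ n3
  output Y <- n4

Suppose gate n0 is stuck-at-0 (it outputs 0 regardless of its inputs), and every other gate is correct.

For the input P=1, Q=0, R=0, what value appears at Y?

1

Propagate with n0 forced: n0=0 [stuck-at-0], n1=0, n2=0, n3=1, n4=1.
So Y = 1. (Without the fault it would be 0.)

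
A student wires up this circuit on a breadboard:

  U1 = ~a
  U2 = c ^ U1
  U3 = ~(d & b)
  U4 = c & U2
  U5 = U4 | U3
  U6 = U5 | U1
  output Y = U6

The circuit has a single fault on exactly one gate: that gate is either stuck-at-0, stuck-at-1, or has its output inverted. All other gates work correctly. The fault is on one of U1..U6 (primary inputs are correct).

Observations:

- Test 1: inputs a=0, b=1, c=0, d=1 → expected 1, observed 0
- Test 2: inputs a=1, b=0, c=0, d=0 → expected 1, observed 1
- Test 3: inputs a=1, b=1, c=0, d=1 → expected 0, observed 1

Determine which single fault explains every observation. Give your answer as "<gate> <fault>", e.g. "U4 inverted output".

U1 inverted output

Fault-free values for test 1 (a=0, b=1, c=0, d=1): U1=1, U2=1, U3=0, U4=0, U5=0, U6=1, giving Y=1. Observed 0.
Test 1: faults giving observed 0 are {U1 stuck-at-0, U1 inverted output, U6 stuck-at-0, U6 inverted output}.
Test 2 (a=1, b=0, c=0, d=0): fault-free U1=0, U2=0, U3=1, U4=0, U5=1, U6=1 → 1; observed 1. Eliminates U6 stuck-at-0, U6 inverted output.
Test 3 (a=1, b=1, c=0, d=1): fault-free U1=0, U2=0, U3=0, U4=0, U5=0, U6=0 → 0; observed 1. Eliminates U1 stuck-at-0.
Only U1 inverted output is consistent with every test.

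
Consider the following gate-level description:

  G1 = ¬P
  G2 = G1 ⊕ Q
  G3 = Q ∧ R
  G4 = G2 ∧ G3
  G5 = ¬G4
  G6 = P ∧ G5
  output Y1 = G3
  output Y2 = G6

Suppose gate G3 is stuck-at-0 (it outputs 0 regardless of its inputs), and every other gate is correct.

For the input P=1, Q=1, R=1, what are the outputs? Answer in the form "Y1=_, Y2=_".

Y1=0, Y2=1

Propagate with G3 forced: G1=0, G2=1, G3=0 [stuck-at-0], G4=0, G5=1, G6=1.
So the outputs are Y1=0, Y2=1. (Without the fault they would be Y1=1, Y2=0.)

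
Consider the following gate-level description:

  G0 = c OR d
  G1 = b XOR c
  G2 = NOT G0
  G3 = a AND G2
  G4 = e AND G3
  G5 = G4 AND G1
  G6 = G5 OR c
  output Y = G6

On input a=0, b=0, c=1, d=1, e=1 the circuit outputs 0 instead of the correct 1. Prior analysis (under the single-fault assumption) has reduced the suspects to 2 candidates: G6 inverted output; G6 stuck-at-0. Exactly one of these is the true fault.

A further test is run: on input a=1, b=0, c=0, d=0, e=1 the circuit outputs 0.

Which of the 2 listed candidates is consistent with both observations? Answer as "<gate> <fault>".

Evaluate each candidate on input a=1, b=0, c=0, d=0, e=1:
  G6 inverted output: G0=0, G1=0, G2=1, G3=1, G4=1, G5=0, G6=1 [inverted output] → 1 — eliminated
  G6 stuck-at-0: G0=0, G1=0, G2=1, G3=1, G4=1, G5=0, G6=0 [stuck-at-0] → 0 — matches
Only G6 stuck-at-0 reproduces the observed 0.

G6 stuck-at-0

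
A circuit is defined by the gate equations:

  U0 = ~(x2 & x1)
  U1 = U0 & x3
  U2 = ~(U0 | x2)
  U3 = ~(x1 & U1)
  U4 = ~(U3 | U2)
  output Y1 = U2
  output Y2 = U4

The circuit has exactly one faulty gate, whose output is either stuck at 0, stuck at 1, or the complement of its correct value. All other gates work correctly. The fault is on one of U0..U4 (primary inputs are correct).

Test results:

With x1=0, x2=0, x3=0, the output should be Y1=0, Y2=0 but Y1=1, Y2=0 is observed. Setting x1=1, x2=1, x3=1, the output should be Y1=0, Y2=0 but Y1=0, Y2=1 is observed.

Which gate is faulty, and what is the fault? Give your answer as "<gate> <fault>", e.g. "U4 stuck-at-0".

Fault-free values for test 1 (x1=0, x2=0, x3=0): U0=1, U1=0, U2=0, U3=1, U4=0, giving Y1=0, Y2=0. Observed Y1=1, Y2=0.
Test 1: faults giving observed Y1=1, Y2=0 are {U0 stuck-at-0, U0 inverted output, U2 stuck-at-1, U2 inverted output}.
Test 2 (x1=1, x2=1, x3=1): fault-free U0=0, U1=0, U2=0, U3=1, U4=0 → Y1=0, Y2=0; observed Y1=0, Y2=1. Eliminates U0 stuck-at-0, U2 stuck-at-1, U2 inverted output.
Only U0 inverted output is consistent with every test.

U0 inverted output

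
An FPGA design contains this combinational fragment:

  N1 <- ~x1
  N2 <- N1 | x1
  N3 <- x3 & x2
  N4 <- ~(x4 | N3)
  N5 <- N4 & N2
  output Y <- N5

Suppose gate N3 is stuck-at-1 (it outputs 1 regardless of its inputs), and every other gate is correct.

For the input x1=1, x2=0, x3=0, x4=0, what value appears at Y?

0

Propagate with N3 forced: N1=0, N2=1, N3=1 [stuck-at-1], N4=0, N5=0.
So Y = 0. (Without the fault it would be 1.)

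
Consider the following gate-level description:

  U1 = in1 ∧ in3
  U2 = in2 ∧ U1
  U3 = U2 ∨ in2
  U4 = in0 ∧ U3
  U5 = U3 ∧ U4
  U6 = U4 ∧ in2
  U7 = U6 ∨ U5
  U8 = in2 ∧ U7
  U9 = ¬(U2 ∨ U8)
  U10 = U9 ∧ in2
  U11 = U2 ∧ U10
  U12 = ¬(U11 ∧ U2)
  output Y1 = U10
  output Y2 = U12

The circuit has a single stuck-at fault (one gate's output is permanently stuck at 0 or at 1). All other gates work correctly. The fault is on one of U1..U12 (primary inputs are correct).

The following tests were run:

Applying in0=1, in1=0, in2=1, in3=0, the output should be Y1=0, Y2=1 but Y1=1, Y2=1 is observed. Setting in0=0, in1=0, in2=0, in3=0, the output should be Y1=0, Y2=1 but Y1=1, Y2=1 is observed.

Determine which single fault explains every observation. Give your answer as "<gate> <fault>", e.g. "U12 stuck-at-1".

Fault-free values for test 1 (in0=1, in1=0, in2=1, in3=0): U1=0, U2=0, U3=1, U4=1, U5=1, U6=1, U7=1, U8=1, U9=0, U10=0, U11=0, U12=1, giving Y1=0, Y2=1. Observed Y1=1, Y2=1.
Test 1: faults giving observed Y1=1, Y2=1 are {U3 stuck-at-0, U4 stuck-at-0, U7 stuck-at-0, U8 stuck-at-0, U9 stuck-at-1, U10 stuck-at-1}.
Test 2 (in0=0, in1=0, in2=0, in3=0): fault-free U1=0, U2=0, U3=0, U4=0, U5=0, U6=0, U7=0, U8=0, U9=1, U10=0, U11=0, U12=1 → Y1=0, Y2=1; observed Y1=1, Y2=1. Eliminates U3 stuck-at-0, U4 stuck-at-0, U7 stuck-at-0, U8 stuck-at-0, U9 stuck-at-1.
Only U10 stuck-at-1 is consistent with every test.

U10 stuck-at-1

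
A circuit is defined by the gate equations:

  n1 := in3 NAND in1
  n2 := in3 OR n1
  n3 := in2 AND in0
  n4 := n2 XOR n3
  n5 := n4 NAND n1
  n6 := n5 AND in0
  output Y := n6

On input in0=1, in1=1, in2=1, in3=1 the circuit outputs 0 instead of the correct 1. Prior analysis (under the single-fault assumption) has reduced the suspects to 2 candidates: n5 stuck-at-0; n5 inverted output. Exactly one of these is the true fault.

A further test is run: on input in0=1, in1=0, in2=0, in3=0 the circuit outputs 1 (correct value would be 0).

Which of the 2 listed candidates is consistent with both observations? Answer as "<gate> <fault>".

n5 inverted output

Evaluate each candidate on input in0=1, in1=0, in2=0, in3=0:
  n5 stuck-at-0: n1=1, n2=1, n3=0, n4=1, n5=0 [stuck-at-0], n6=0 → 0 — eliminated
  n5 inverted output: n1=1, n2=1, n3=0, n4=1, n5=1 [inverted output], n6=1 → 1 — matches
Only n5 inverted output reproduces the observed 1.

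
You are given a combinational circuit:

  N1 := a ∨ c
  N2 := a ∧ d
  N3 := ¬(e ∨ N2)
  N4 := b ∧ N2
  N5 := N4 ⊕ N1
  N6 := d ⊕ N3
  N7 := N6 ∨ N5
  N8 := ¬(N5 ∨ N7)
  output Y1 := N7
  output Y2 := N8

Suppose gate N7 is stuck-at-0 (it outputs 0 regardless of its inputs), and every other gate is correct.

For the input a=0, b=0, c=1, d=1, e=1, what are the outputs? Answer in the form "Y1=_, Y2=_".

Y1=0, Y2=0

Propagate with N7 forced: N1=1, N2=0, N3=0, N4=0, N5=1, N6=1, N7=0 [stuck-at-0], N8=0.
So the outputs are Y1=0, Y2=0. (Without the fault they would be Y1=1, Y2=0.)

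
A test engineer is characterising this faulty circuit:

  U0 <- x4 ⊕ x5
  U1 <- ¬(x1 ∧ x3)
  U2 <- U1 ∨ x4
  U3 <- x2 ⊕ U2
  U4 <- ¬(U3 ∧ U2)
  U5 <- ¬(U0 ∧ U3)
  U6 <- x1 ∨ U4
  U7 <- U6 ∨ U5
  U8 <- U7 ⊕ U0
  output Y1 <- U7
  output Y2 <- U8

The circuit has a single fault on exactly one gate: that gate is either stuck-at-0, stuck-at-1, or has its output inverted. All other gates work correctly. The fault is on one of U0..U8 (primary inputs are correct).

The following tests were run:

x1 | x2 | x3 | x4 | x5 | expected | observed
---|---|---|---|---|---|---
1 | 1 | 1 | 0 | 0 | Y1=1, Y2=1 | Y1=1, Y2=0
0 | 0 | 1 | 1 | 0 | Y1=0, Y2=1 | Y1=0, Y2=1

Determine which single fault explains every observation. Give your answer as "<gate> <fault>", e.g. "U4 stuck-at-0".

U0 stuck-at-1

Fault-free values for test 1 (x1=1, x2=1, x3=1, x4=0, x5=0): U0=0, U1=0, U2=0, U3=1, U4=1, U5=1, U6=1, U7=1, U8=1, giving Y1=1, Y2=1. Observed Y1=1, Y2=0.
Test 1: faults giving observed Y1=1, Y2=0 are {U0 stuck-at-1, U0 inverted output, U8 stuck-at-0, U8 inverted output}.
Test 2 (x1=0, x2=0, x3=1, x4=1, x5=0): fault-free U0=1, U1=1, U2=1, U3=1, U4=0, U5=0, U6=0, U7=0, U8=1 → Y1=0, Y2=1; observed Y1=0, Y2=1. Eliminates U0 inverted output, U8 stuck-at-0, U8 inverted output.
Only U0 stuck-at-1 is consistent with every test.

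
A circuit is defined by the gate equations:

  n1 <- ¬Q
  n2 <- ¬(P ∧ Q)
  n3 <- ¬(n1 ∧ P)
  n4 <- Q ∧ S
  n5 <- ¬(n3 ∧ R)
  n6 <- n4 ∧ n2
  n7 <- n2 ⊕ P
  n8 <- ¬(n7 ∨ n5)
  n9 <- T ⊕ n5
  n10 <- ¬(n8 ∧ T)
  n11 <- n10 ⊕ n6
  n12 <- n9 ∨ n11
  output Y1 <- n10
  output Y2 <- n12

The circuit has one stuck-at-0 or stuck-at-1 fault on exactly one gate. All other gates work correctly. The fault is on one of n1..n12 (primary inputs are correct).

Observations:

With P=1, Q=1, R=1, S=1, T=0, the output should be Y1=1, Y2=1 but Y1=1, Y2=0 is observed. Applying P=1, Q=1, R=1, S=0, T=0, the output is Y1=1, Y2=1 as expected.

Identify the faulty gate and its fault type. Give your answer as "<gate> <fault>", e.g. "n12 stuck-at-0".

Fault-free values for test 1 (P=1, Q=1, R=1, S=1, T=0): n1=0, n2=0, n3=1, n4=1, n5=0, n6=0, n7=1, n8=0, n9=0, n10=1, n11=1, n12=1, giving Y1=1, Y2=1. Observed Y1=1, Y2=0.
Test 1: faults giving observed Y1=1, Y2=0 are {n2 stuck-at-1, n6 stuck-at-1, n11 stuck-at-0, n12 stuck-at-0}.
Test 2 (P=1, Q=1, R=1, S=0, T=0): fault-free n1=0, n2=0, n3=1, n4=0, n5=0, n6=0, n7=1, n8=0, n9=0, n10=1, n11=1, n12=1 → Y1=1, Y2=1; observed Y1=1, Y2=1. Eliminates n6 stuck-at-1, n11 stuck-at-0, n12 stuck-at-0.
Only n2 stuck-at-1 is consistent with every test.

n2 stuck-at-1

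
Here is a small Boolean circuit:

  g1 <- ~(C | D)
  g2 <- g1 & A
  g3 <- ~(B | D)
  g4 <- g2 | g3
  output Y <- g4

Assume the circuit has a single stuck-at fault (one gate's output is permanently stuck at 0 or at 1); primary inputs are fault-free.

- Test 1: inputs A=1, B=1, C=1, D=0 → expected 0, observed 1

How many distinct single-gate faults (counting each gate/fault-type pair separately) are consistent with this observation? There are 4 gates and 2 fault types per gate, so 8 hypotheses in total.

4

Fault-free: g1=0, g2=0, g3=0, g4=0 → 0. Observed 1.
  g1 stuck-at-0: output 0 ✗
  g1 stuck-at-1: output 1 ✓
  g2 stuck-at-0: output 0 ✗
  g2 stuck-at-1: output 1 ✓
  g3 stuck-at-0: output 0 ✗
  g3 stuck-at-1: output 1 ✓
  g4 stuck-at-0: output 0 ✗
  g4 stuck-at-1: output 1 ✓
Consistent faults: {g1 stuck-at-1, g2 stuck-at-1, g3 stuck-at-1, g4 stuck-at-1} — 4 in all.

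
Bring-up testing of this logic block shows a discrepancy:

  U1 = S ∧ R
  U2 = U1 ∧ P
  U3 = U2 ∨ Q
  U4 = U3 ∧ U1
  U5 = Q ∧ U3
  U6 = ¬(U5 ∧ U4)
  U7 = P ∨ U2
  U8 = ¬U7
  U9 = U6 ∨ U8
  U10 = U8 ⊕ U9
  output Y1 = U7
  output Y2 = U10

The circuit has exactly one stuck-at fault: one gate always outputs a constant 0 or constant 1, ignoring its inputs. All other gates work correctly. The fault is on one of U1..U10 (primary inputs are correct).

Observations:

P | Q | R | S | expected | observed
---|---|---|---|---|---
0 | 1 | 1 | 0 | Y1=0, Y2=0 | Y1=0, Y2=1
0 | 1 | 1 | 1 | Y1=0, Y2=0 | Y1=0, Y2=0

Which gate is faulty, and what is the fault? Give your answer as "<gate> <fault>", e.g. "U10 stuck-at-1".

Fault-free values for test 1 (P=0, Q=1, R=1, S=0): U1=0, U2=0, U3=1, U4=0, U5=1, U6=1, U7=0, U8=1, U9=1, U10=0, giving Y1=0, Y2=0. Observed Y1=0, Y2=1.
Test 1: faults giving observed Y1=0, Y2=1 are {U8 stuck-at-0, U9 stuck-at-0, U10 stuck-at-1}.
Test 2 (P=0, Q=1, R=1, S=1): fault-free U1=1, U2=0, U3=1, U4=1, U5=1, U6=0, U7=0, U8=1, U9=1, U10=0 → Y1=0, Y2=0; observed Y1=0, Y2=0. Eliminates U9 stuck-at-0, U10 stuck-at-1.
Only U8 stuck-at-0 is consistent with every test.

U8 stuck-at-0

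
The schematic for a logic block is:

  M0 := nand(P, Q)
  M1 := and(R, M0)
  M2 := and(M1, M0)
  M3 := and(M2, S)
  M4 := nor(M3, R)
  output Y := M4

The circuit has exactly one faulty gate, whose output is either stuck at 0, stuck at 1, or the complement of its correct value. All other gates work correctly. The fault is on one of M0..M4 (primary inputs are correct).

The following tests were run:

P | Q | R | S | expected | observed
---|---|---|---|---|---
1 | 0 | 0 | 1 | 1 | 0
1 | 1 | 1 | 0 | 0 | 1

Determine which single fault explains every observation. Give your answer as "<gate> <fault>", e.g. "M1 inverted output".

Fault-free values for test 1 (P=1, Q=0, R=0, S=1): M0=1, M1=0, M2=0, M3=0, M4=1, giving Y=1. Observed 0.
Test 1: faults giving observed 0 are {M1 stuck-at-1, M1 inverted output, M2 stuck-at-1, M2 inverted output, M3 stuck-at-1, M3 inverted output, M4 stuck-at-0, M4 inverted output}.
Test 2 (P=1, Q=1, R=1, S=0): fault-free M0=0, M1=0, M2=0, M3=0, M4=0 → 0; observed 1. Eliminates M1 stuck-at-1, M1 inverted output, M2 stuck-at-1, M2 inverted output, M3 stuck-at-1, M3 inverted output, M4 stuck-at-0.
Only M4 inverted output is consistent with every test.

M4 inverted output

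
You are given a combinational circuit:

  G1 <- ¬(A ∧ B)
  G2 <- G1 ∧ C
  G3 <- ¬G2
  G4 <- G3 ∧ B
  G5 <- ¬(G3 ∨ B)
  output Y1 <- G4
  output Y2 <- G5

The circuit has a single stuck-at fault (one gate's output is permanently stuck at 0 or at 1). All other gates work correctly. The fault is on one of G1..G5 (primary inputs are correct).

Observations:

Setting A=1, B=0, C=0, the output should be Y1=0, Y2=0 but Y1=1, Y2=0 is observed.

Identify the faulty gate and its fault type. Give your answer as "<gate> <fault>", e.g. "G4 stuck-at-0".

G4 stuck-at-1

Fault-free values for test 1 (A=1, B=0, C=0): G1=1, G2=0, G3=1, G4=0, G5=0, giving Y1=0, Y2=0. Observed Y1=1, Y2=0.
Test 1: faults giving observed Y1=1, Y2=0 are {G4 stuck-at-1}.
Only G4 stuck-at-1 is consistent with every test.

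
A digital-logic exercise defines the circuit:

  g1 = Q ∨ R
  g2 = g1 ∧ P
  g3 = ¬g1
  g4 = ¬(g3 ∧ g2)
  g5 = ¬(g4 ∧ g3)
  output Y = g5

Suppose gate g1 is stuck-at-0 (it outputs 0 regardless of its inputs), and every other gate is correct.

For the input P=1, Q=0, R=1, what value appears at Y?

Propagate with g1 forced: g1=0 [stuck-at-0], g2=0, g3=1, g4=1, g5=0.
So Y = 0. (Without the fault it would be 1.)

0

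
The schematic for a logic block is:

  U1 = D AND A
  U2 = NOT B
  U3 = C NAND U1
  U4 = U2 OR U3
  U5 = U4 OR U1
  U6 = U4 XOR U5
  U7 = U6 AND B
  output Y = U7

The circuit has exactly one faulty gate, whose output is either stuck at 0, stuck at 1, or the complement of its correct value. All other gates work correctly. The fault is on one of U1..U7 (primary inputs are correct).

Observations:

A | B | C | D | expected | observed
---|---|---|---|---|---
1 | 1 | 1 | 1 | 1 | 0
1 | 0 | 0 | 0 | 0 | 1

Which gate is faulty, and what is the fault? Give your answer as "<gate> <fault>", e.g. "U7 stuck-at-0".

U7 inverted output

Fault-free values for test 1 (A=1, B=1, C=1, D=1): U1=1, U2=0, U3=0, U4=0, U5=1, U6=1, U7=1, giving Y=1. Observed 0.
Test 1: faults giving observed 0 are {U1 stuck-at-0, U1 inverted output, U2 stuck-at-1, U2 inverted output, U3 stuck-at-1, U3 inverted output, U4 stuck-at-1, U4 inverted output, U5 stuck-at-0, U5 inverted output, U6 stuck-at-0, U6 inverted output, U7 stuck-at-0, U7 inverted output}.
Test 2 (A=1, B=0, C=0, D=0): fault-free U1=0, U2=1, U3=1, U4=1, U5=1, U6=0, U7=0 → 0; observed 1. Eliminates U1 stuck-at-0, U1 inverted output, U2 stuck-at-1, U2 inverted output, U3 stuck-at-1, U3 inverted output, U4 stuck-at-1, U4 inverted output, U5 stuck-at-0, U5 inverted output, U6 stuck-at-0, U6 inverted output, U7 stuck-at-0.
Only U7 inverted output is consistent with every test.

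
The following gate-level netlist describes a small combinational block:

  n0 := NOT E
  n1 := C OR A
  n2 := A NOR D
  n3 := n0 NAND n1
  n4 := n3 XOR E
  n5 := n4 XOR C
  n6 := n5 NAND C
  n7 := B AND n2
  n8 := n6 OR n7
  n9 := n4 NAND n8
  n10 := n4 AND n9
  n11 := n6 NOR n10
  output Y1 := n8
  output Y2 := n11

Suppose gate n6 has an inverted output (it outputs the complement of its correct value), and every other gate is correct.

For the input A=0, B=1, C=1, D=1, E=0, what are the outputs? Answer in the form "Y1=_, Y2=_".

Propagate with n6 forced: n0=1, n1=1, n2=0, n3=0, n4=0, n5=1, n6=1 [inverted output], n7=0, n8=1, n9=1, n10=0, n11=0.
So the outputs are Y1=1, Y2=0. (Without the fault they would be Y1=0, Y2=1.)

Y1=1, Y2=0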